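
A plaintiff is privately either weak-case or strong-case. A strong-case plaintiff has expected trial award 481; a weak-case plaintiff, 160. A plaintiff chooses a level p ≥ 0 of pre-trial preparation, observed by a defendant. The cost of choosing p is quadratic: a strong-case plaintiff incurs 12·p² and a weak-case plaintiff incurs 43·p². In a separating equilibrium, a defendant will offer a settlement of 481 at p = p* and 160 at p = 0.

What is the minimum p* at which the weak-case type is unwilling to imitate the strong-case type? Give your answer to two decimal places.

2.73

The weak-case type at p = 0 receives 160; imitating at p* yields 481 − 43·p*².
Indifference: 160 = 481 − 43·p*², so p*² = (481 − 160) / 43 ≈ 7.4651.
p* = √7.4651 ≈ 2.73.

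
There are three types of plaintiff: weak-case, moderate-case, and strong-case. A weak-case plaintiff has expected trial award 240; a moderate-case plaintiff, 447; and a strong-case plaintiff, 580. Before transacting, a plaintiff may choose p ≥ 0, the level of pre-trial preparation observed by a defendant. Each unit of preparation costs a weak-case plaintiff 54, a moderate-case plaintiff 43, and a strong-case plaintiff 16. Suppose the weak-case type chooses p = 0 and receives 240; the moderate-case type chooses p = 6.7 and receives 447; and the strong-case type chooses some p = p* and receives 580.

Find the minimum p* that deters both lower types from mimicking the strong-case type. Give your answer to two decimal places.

9.79

Weak-case type (on-path payoff 240) won't mimic when 240 ≥ 580 − 54·p*, i.e. p* ≥ 6.30.
Moderate-case type (on-path payoff 447 − 43×6.7 = 158.9) won't mimic when 158.9 ≥ 580 − 43·p*, i.e. p* ≥ 9.79.
Both must hold, so p* = max(6.30, 9.79) = 9.79. The moderate-case type's constraint binds.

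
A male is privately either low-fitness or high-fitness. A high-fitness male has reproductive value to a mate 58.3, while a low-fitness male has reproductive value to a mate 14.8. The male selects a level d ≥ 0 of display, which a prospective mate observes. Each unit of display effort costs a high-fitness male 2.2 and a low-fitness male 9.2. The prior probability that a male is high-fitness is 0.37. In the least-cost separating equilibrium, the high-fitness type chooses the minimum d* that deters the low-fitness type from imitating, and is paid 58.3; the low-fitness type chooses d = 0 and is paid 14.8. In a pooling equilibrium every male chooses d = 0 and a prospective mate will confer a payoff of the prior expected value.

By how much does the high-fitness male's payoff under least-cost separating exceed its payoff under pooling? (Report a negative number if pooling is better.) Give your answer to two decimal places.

Least-cost separating signal: d* solves 14.8 = 58.3 − 9.2·d*, so d* = (58.3 − 14.8)/9.2 ≈ 4.7283.
High-fitness type's separating payoff: 58.3 − 2.2 × d* = 58.3 − 2.2 × (58.3 − 14.8)/9.2 = 58.3 − 95.7/9.2 ≈ 47.8978.
Pooling payoff: 0.37 × 58.3 + 0.63 × 14.8 = 30.895.
Difference: 47.8978 − 30.895 = 17.0028, i.e. 17.00 to two decimal places.
The high-fitness type prefers to separate.

17.00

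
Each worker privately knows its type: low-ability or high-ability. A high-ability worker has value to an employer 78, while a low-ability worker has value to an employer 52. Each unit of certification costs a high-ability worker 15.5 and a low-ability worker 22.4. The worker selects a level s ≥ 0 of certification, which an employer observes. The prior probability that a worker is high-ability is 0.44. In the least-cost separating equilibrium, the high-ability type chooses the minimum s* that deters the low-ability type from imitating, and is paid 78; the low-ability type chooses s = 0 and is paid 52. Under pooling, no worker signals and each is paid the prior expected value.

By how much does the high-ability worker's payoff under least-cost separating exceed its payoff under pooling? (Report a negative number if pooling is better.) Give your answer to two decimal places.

-3.43

Least-cost separating signal: s* solves 52 = 78 − 22.4·s*, so s* = (78 − 52)/22.4 ≈ 1.1607.
High-ability type's separating payoff: 78 − 15.5 × s* = 78 − 15.5 × (78 − 52)/22.4 = 78 − 403/22.4 ≈ 60.0089.
Pooling payoff: 0.44 × 78 + 0.56 × 52 = 63.44.
Difference: 60.0089 − 63.44 = -3.4311, i.e. -3.43 to two decimal places.
The high-ability type would prefer the pooling outcome.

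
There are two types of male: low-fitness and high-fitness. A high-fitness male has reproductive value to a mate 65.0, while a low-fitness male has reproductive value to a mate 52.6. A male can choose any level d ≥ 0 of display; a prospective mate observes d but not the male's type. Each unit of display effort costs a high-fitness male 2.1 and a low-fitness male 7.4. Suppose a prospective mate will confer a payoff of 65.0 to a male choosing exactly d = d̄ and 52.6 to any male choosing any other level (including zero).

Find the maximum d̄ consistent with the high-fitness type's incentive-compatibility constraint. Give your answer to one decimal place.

Choosing d̄ yields the high-fitness type 65.0 − 2.1·d̄; choosing zero yields 52.6.
The high-fitness type is indifferent at 65.0 − 2.1·d̄ = 52.6, i.e. d̄ = (65.0 − 52.6) / 2.1 ≈ 5.9.
For any d̄ above 5.9 the high-fitness type would rather pool at zero, so separation collapses.

5.9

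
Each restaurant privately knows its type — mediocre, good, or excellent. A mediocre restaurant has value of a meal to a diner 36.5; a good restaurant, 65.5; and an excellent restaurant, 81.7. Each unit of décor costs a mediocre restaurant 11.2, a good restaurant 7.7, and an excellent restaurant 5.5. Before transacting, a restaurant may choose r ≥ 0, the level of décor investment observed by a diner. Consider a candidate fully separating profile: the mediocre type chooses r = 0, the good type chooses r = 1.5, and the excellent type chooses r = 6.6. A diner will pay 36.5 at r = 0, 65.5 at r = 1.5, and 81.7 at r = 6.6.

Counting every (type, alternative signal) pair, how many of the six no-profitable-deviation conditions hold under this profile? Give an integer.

Mediocre (own payoff 36.5): to r=1.5 gives 65.5 − 11.2×1.5 = 48.7 → profitable ✗; to r=6.6 gives 81.7 − 11.2×6.6 = 7.78 → no gain ✓.
Good (own payoff 65.5 − 7.7×1.5 = 53.95): to r=0 gives 36.5 → no gain ✓; to r=6.6 gives 81.7 − 7.7×6.6 = 30.88 → no gain ✓.
Excellent (own payoff 81.7 − 5.5×6.6 = 45.4): to r=0 gives 36.5 → no gain ✓; to r=1.5 gives 65.5 − 5.5×1.5 = 57.25 → profitable ✗.
4 of the 6 constraints hold; not an equilibrium.

4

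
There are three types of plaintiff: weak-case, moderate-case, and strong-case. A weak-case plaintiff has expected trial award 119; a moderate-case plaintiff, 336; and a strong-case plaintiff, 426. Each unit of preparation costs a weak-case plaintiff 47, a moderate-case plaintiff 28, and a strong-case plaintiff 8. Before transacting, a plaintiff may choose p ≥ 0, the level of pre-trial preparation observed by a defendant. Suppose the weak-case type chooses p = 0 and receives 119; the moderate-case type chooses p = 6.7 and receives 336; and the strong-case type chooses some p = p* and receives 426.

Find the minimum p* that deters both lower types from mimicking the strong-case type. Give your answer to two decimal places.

Weak-case type (on-path payoff 119) won't mimic when 119 ≥ 426 − 47·p*, i.e. p* ≥ 6.53.
Moderate-case type (on-path payoff 336 − 28×6.7 = 148.4) won't mimic when 148.4 ≥ 426 − 28·p*, i.e. p* ≥ 9.91.
Both must hold, so p* = max(6.53, 9.91) = 9.91. The moderate-case type's constraint binds.

9.91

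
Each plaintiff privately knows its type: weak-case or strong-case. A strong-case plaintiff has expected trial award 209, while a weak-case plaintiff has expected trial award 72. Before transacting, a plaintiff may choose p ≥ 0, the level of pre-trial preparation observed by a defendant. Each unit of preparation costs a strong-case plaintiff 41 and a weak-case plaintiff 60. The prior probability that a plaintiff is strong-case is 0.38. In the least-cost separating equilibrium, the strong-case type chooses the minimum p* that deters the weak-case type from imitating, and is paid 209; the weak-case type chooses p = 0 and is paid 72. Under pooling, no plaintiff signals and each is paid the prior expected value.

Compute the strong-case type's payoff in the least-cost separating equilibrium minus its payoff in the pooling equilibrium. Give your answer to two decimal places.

-8.68

Least-cost separating signal: p* solves 72 = 209 − 60·p*, so p* = (209 − 72)/60 ≈ 2.2833.
Strong-case type's separating payoff: 209 − 41 × p* = 209 − 41 × (209 − 72)/60 = 209 − 5617/60 ≈ 115.3833.
Pooling payoff: 0.38 × 209 + 0.62 × 72 = 124.06.
Difference: 115.3833 − 124.06 = -8.6767, i.e. -8.68 to two decimal places.
The strong-case type would prefer the pooling outcome.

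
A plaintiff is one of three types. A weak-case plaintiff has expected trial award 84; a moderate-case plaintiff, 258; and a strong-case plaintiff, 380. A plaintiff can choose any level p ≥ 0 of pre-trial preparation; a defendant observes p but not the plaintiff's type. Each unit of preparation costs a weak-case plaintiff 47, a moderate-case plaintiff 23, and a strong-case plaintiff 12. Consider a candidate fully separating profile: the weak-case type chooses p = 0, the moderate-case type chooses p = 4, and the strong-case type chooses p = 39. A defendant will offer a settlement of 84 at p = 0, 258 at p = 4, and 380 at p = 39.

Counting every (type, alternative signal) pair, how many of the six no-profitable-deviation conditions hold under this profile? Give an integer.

4

Moderate-case (own payoff 258 − 23×4 = 166): to p=0 gives 84 → no gain ✓; to p=39 gives 380 − 23×39 = -517 → no gain ✓.
Weak-case (own payoff 84): to p=4 gives 258 − 47×4 = 70 → no gain ✓; to p=39 gives 380 − 47×39 = -1453 → no gain ✓.
Strong-case (own payoff 380 − 12×39 = -88): to p=0 gives 84 → profitable ✗; to p=4 gives 258 − 12×4 = 210 → profitable ✗.
4 of the 6 constraints hold; not an equilibrium.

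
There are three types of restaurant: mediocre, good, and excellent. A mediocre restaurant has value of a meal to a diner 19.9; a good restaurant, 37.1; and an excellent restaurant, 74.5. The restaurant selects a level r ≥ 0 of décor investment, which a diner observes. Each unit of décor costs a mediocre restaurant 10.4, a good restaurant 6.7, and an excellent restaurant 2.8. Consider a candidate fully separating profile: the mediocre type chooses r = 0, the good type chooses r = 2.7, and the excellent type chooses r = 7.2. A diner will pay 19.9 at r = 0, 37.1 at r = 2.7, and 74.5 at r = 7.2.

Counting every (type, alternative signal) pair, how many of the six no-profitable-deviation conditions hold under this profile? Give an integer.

Mediocre (own payoff 19.9): to r=2.7 gives 37.1 − 10.4×2.7 = 9.02 → no gain ✓; to r=7.2 gives 74.5 − 10.4×7.2 = -0.38 → no gain ✓.
Excellent (own payoff 74.5 − 2.8×7.2 = 54.34): to r=0 gives 19.9 → no gain ✓; to r=2.7 gives 37.1 − 2.8×2.7 = 29.54 → no gain ✓.
Good (own payoff 37.1 − 6.7×2.7 = 19.01): to r=0 gives 19.9 → profitable ✗; to r=7.2 gives 74.5 − 6.7×7.2 = 26.26 → profitable ✗.
4 of the 6 constraints hold; not an equilibrium.

4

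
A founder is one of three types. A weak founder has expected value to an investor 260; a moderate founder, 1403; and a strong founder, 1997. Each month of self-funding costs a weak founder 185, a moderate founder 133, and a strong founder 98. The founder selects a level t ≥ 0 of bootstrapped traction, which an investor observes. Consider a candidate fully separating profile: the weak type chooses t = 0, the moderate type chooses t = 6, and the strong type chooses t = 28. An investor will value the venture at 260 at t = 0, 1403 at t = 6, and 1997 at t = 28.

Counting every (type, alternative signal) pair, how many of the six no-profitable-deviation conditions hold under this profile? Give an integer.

Weak (own payoff 260): to t=6 gives 1403 − 185×6 = 293 → profitable ✗; to t=28 gives 1997 − 185×28 = -3183 → no gain ✓.
Moderate (own payoff 1403 − 133×6 = 605): to t=0 gives 260 → no gain ✓; to t=28 gives 1997 − 133×28 = -1727 → no gain ✓.
Strong (own payoff 1997 − 98×28 = -747): to t=0 gives 260 → profitable ✗; to t=6 gives 1403 − 98×6 = 815 → profitable ✗.
3 of the 6 constraints hold; not an equilibrium.

3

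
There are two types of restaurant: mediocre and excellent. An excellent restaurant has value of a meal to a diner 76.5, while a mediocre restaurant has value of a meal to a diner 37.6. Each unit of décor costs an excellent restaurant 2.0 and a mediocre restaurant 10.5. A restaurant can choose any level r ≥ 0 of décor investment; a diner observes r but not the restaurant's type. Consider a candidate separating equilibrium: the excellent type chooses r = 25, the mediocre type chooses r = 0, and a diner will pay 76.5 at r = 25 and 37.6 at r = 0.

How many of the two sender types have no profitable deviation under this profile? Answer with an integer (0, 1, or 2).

1

Mediocre type: stay at 0 → 37.6; mimic → 76.5 − 10.5 × 25 = -186. IC holds (37.6 ≥ -186).
Excellent type: signal → 76.5 − 2.0 × 25 = 26.5; deviate to 0 → 37.6. IC fails (26.5 < 37.6).
1 of 2 constraints hold, so this profile is not an equilibrium.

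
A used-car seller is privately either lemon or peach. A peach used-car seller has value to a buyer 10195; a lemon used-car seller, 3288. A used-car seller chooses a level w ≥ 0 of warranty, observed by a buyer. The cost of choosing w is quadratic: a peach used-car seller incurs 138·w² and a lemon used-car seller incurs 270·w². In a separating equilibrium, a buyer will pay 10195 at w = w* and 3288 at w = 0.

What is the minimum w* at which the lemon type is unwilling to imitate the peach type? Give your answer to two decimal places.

The lemon type at w = 0 receives 3288; imitating at w* yields 10195 − 270·w*².
Indifference: 3288 = 10195 − 270·w*², so w*² = (10195 − 3288) / 270 ≈ 25.5815.
w* = √25.5815 ≈ 5.06.

5.06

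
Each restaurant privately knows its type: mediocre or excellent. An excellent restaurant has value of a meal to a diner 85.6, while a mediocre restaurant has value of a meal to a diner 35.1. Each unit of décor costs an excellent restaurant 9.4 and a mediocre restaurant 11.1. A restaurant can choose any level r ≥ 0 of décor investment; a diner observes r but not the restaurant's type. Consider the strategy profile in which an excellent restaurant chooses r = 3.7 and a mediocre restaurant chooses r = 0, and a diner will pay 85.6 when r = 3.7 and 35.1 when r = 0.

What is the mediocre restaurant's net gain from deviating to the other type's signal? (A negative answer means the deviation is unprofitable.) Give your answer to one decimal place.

Playing r = 0 the mediocre restaurant receives 35.1.
Deviating to r = 3.7 brings payment 85.6 at cost 11.1 × 3.7 = 41.07, netting 44.53.
Gain from deviating: 44.53 − 35.1 = 9.43, i.e. 9.4 to one decimal place.
The gain is positive, so the mediocre type's incentive-compatibility constraint is violated — this profile is not a separating equilibrium.

9.4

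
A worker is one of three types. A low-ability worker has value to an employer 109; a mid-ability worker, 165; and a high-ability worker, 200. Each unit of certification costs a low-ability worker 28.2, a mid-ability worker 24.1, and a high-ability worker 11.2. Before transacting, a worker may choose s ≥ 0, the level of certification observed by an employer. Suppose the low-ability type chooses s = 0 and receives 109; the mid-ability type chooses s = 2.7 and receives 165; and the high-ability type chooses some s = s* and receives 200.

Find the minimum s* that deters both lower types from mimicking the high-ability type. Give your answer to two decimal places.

4.15

Mid-ability type (on-path payoff 165 − 24.1×2.7 = 99.93) won't mimic when 99.93 ≥ 200 − 24.1·s*, i.e. s* ≥ 4.15.
Low-ability type (on-path payoff 109) won't mimic when 109 ≥ 200 − 28.2·s*, i.e. s* ≥ 3.23.
Both must hold, so s* = max(3.23, 4.15) = 4.15. The mid-ability type's constraint binds.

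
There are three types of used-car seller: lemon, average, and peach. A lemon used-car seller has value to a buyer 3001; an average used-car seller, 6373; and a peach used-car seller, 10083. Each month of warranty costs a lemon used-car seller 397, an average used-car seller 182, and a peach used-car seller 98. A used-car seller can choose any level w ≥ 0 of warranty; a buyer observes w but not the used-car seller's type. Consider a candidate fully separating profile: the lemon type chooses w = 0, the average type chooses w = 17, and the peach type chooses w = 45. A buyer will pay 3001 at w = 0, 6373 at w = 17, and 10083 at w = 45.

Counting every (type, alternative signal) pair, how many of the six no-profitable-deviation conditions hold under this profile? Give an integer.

6

Peach (own payoff 10083 − 98×45 = 5673): to w=0 gives 3001 → no gain ✓; to w=17 gives 6373 − 98×17 = 4707 → no gain ✓.
Lemon (own payoff 3001): to w=17 gives 6373 − 397×17 = -376 → no gain ✓; to w=45 gives 10083 − 397×45 = -7782 → no gain ✓.
Average (own payoff 6373 − 182×17 = 3279): to w=0 gives 3001 → no gain ✓; to w=45 gives 10083 − 182×45 = 1893 → no gain ✓.
6 of the 6 constraints hold; this profile is a separating equilibrium.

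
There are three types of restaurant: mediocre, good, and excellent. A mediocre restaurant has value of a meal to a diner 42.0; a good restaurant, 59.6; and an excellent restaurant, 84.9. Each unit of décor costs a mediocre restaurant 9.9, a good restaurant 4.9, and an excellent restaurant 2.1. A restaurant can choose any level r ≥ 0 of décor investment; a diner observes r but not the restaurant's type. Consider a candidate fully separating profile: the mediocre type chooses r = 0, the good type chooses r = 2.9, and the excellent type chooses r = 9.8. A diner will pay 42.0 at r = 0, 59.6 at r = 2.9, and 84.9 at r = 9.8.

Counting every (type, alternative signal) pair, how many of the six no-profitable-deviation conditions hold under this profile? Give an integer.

6

Good (own payoff 59.6 − 4.9×2.9 = 45.39): to r=0 gives 42.0 → no gain ✓; to r=9.8 gives 84.9 − 4.9×9.8 = 36.88 → no gain ✓.
Mediocre (own payoff 42.0): to r=2.9 gives 59.6 − 9.9×2.9 = 30.89 → no gain ✓; to r=9.8 gives 84.9 − 9.9×9.8 = -12.12 → no gain ✓.
Excellent (own payoff 84.9 − 2.1×9.8 = 64.32): to r=0 gives 42.0 → no gain ✓; to r=2.9 gives 59.6 − 2.1×2.9 = 53.51 → no gain ✓.
6 of the 6 constraints hold; this profile is a separating equilibrium.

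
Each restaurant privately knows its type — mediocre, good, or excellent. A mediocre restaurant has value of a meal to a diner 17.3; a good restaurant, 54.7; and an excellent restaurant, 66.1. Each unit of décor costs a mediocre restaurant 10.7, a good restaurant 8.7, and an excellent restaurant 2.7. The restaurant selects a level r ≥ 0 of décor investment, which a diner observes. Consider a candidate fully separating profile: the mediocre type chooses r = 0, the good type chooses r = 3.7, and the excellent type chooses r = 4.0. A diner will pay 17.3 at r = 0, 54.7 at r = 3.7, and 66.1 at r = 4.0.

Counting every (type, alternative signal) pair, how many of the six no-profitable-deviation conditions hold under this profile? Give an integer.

4

Mediocre (own payoff 17.3): to r=3.7 gives 54.7 − 10.7×3.7 = 15.11 → no gain ✓; to r=4.0 gives 66.1 − 10.7×4.0 = 23.3 → profitable ✗.
Good (own payoff 54.7 − 8.7×3.7 = 22.51): to r=0 gives 17.3 → no gain ✓; to r=4.0 gives 66.1 − 8.7×4.0 = 31.3 → profitable ✗.
Excellent (own payoff 66.1 − 2.7×4.0 = 55.3): to r=0 gives 17.3 → no gain ✓; to r=3.7 gives 54.7 − 2.7×3.7 = 44.71 → no gain ✓.
4 of the 6 constraints hold; not an equilibrium.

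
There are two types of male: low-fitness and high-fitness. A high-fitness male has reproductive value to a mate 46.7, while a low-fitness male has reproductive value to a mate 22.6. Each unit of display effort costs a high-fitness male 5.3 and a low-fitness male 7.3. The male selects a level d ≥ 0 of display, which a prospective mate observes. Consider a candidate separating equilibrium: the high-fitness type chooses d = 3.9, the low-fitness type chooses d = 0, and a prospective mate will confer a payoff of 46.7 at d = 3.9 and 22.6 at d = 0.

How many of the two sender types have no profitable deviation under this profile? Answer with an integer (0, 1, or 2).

2

Low-fitness type: stay at 0 → 22.6; mimic → 46.7 − 7.3 × 3.9 = 18.23. IC holds (22.6 ≥ 18.23).
High-fitness type: signal → 46.7 − 5.3 × 3.9 = 26.03; deviate to 0 → 22.6. IC holds (26.03 ≥ 22.6).
2 of 2 constraints hold, so this is a separating equilibrium.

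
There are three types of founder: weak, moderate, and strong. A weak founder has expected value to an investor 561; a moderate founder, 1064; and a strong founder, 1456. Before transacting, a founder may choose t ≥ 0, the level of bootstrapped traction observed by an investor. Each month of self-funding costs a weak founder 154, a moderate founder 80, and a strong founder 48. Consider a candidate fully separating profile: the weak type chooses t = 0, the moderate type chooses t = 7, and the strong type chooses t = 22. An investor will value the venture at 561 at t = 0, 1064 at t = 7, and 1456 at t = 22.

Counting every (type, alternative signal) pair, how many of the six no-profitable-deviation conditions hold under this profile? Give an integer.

Weak (own payoff 561): to t=7 gives 1064 − 154×7 = -14 → no gain ✓; to t=22 gives 1456 − 154×22 = -1932 → no gain ✓.
Moderate (own payoff 1064 − 80×7 = 504): to t=0 gives 561 → profitable ✗; to t=22 gives 1456 − 80×22 = -304 → no gain ✓.
Strong (own payoff 1456 − 48×22 = 400): to t=0 gives 561 → profitable ✗; to t=7 gives 1064 − 48×7 = 728 → profitable ✗.
3 of the 6 constraints hold; not an equilibrium.

3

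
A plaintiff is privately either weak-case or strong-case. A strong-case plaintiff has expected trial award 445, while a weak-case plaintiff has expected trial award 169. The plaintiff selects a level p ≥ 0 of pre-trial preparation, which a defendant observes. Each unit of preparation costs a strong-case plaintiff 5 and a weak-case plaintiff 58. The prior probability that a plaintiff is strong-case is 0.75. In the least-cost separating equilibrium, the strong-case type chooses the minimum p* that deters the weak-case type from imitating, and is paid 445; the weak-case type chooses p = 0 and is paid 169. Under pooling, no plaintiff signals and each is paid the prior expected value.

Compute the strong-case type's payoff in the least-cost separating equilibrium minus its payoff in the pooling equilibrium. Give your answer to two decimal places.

45.21

Least-cost separating signal: p* solves 169 = 445 − 58·p*, so p* = (445 − 169)/58 ≈ 4.7586.
Strong-case type's separating payoff: 445 − 5 × p* = 445 − 5 × (445 − 169)/58 = 445 − 1380/58 ≈ 421.2069.
Pooling payoff: 0.75 × 445 + 0.25 × 169 = 376.
Difference: 421.2069 − 376 = 45.2069, i.e. 45.21 to two decimal places.
The strong-case type prefers to separate.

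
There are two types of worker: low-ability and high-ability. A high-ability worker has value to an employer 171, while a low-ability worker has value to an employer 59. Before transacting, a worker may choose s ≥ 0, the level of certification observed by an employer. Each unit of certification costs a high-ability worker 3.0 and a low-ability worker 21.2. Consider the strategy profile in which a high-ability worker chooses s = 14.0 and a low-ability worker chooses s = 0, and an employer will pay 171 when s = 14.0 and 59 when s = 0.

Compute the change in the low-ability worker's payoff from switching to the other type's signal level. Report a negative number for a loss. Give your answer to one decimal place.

Playing s = 0 the low-ability worker receives 59.
Deviating to s = 14.0 brings payment 171 at cost 21.2 × 14.0 = 296.8, netting -125.8.
Gain from deviating: -125.8 − 59 = -184.8.
The gain is negative, so the low-ability type's incentive-compatibility constraint is satisfied.

-184.8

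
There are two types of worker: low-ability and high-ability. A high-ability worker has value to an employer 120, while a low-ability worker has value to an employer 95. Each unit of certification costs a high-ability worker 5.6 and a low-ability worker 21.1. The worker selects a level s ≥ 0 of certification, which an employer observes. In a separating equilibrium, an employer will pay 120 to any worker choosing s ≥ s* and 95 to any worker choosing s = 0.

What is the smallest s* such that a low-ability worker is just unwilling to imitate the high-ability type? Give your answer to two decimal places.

1.18

A low-ability worker choosing s = 0 receives 95.
Imitating at s* instead would pay 120 at cost 21.1·s*, netting 120 − 21.1·s*.
Indifference: 95 = 120 − 21.1·s*, so s* = (120 − 95) / 21.1 ≈ 1.18.
This is the low-ability type's binding incentive-compatibility constraint; any s ≥ 1.18 sustains separation on that side.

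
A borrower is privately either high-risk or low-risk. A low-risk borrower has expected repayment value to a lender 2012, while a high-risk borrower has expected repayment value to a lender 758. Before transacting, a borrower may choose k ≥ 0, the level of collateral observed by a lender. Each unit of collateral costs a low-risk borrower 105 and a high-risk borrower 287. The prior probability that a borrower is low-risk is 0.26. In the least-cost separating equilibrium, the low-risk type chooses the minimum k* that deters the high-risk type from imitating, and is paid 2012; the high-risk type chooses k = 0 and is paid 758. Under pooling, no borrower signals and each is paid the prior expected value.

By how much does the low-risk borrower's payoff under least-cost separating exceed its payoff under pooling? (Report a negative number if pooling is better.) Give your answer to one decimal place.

Least-cost separating signal: k* solves 758 = 2012 − 287·k*, so k* = (2012 − 758)/287 ≈ 4.3693.
Low-risk type's separating payoff: 2012 − 105 × k* = 2012 − 105 × (2012 − 758)/287 = 2012 − 131670/287 ≈ 1553.220.
Pooling payoff: 0.26 × 2012 + 0.74 × 758 = 1084.04.
Difference: 1553.220 − 1084.04 = 469.18, i.e. 469.2 to one decimal place.
The low-risk type prefers to separate.

469.2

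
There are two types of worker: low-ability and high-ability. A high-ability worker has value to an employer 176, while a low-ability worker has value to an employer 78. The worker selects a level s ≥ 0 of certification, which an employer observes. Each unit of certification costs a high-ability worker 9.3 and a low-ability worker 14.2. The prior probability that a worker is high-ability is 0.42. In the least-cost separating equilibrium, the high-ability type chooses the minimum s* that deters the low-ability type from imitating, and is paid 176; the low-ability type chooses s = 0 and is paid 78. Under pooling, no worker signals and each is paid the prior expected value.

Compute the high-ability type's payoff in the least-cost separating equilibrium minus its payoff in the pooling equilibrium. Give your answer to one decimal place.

-7.3

Least-cost separating signal: s* solves 78 = 176 − 14.2·s*, so s* = (176 − 78)/14.2 ≈ 6.9014.
High-ability type's separating payoff: 176 − 9.3 × s* = 176 − 9.3 × (176 − 78)/14.2 = 176 − 911.4/14.2 ≈ 111.817.
Pooling payoff: 0.42 × 176 + 0.58 × 78 = 119.16.
Difference: 111.817 − 119.16 = -7.343, i.e. -7.3 to one decimal place.
The high-ability type would prefer the pooling outcome.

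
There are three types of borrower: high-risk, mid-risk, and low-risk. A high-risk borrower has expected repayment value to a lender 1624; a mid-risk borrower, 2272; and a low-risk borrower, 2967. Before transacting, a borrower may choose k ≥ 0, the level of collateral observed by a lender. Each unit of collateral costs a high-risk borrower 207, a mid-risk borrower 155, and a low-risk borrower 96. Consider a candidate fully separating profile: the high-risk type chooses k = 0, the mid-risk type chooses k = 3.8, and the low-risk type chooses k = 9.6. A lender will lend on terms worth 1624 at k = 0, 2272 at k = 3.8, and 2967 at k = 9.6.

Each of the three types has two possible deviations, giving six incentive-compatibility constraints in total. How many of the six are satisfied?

6

High-risk (own payoff 1624): to k=3.8 gives 2272 − 207×3.8 = 1485.4 → no gain ✓; to k=9.6 gives 2967 − 207×9.6 = 979.8 → no gain ✓.
Mid-risk (own payoff 2272 − 155×3.8 = 1683): to k=0 gives 1624 → no gain ✓; to k=9.6 gives 2967 − 155×9.6 = 1479 → no gain ✓.
Low-risk (own payoff 2967 − 96×9.6 = 2045.4): to k=0 gives 1624 → no gain ✓; to k=3.8 gives 2272 − 96×3.8 = 1907.2 → no gain ✓.
6 of the 6 constraints hold; this profile is a separating equilibrium.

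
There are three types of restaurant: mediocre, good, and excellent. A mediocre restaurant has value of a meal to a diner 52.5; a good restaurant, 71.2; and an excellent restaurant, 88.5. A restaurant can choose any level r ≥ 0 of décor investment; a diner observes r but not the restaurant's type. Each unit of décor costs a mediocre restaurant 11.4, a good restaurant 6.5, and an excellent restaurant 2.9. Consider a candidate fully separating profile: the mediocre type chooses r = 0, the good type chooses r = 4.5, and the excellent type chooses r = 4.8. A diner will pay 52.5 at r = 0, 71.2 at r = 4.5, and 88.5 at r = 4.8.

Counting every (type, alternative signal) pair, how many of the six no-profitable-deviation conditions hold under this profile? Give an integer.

Good (own payoff 71.2 − 6.5×4.5 = 41.95): to r=0 gives 52.5 → profitable ✗; to r=4.8 gives 88.5 − 6.5×4.8 = 57.3 → profitable ✗.
Mediocre (own payoff 52.5): to r=4.5 gives 71.2 − 11.4×4.5 = 19.9 → no gain ✓; to r=4.8 gives 88.5 − 11.4×4.8 = 33.78 → no gain ✓.
Excellent (own payoff 88.5 − 2.9×4.8 = 74.58): to r=0 gives 52.5 → no gain ✓; to r=4.5 gives 71.2 − 2.9×4.5 = 58.15 → no gain ✓.
4 of the 6 constraints hold; not an equilibrium.

4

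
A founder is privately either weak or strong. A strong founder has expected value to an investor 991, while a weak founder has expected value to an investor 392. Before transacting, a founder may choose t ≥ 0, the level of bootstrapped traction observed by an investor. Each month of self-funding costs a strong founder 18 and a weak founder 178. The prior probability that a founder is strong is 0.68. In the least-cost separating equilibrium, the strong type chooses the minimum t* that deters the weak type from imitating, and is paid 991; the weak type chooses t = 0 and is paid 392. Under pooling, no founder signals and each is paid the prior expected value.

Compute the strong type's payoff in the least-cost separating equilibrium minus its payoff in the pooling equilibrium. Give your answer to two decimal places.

Least-cost separating signal: t* solves 392 = 991 − 178·t*, so t* = (991 − 392)/178 ≈ 3.3652.
Strong type's separating payoff: 991 − 18 × t* = 991 − 18 × (991 − 392)/178 = 991 − 10782/178 ≈ 930.4270.
Pooling payoff: 0.68 × 991 + 0.32 × 392 = 799.32.
Difference: 930.4270 − 799.32 = 131.107, i.e. 131.11 to two decimal places.
The strong type prefers to separate.

131.11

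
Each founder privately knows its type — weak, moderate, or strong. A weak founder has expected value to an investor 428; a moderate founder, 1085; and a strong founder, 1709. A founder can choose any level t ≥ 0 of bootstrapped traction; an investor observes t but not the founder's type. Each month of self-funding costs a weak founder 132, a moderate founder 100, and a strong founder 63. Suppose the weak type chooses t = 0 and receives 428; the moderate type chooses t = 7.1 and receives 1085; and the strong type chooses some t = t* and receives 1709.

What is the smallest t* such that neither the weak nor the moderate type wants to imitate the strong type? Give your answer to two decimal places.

13.34

Weak type (on-path payoff 428) won't mimic when 428 ≥ 1709 − 132·t*, i.e. t* ≥ 9.70.
Moderate type (on-path payoff 1085 − 100×7.1 = 375) won't mimic when 375 ≥ 1709 − 100·t*, i.e. t* ≥ 13.34.
Both must hold, so t* = max(9.70, 13.34) = 13.34. The moderate type's constraint binds.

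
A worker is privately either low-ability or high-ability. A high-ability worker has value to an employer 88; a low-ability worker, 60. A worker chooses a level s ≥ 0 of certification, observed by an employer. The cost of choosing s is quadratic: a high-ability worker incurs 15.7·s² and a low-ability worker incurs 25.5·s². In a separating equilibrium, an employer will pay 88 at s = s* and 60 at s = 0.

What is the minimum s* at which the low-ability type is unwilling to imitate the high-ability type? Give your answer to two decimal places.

The low-ability type at s = 0 receives 60; imitating at s* yields 88 − 25.5·s*².
Indifference: 60 = 88 − 25.5·s*², so s*² = (88 − 60) / 25.5 ≈ 1.0980.
s* = √1.0980 ≈ 1.05.

1.05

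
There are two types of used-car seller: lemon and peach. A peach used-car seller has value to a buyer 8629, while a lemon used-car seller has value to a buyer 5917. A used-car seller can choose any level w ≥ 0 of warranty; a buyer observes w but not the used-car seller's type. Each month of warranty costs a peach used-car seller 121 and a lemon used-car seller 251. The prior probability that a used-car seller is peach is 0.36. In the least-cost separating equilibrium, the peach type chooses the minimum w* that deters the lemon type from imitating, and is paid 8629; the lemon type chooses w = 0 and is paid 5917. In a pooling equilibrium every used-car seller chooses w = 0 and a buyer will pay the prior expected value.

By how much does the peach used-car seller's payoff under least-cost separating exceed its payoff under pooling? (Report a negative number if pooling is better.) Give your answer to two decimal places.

428.30

Least-cost separating signal: w* solves 5917 = 8629 − 251·w*, so w* = (8629 − 5917)/251 ≈ 10.8048.
Peach type's separating payoff: 8629 − 121 × w* = 8629 − 121 × (8629 − 5917)/251 = 8629 − 328152/251 ≈ 7321.6215.
Pooling payoff: 0.36 × 8629 + 0.64 × 5917 = 6893.32.
Difference: 7321.6215 − 6893.32 = 428.3015, i.e. 428.30 to two decimal places.
The peach type prefers to separate.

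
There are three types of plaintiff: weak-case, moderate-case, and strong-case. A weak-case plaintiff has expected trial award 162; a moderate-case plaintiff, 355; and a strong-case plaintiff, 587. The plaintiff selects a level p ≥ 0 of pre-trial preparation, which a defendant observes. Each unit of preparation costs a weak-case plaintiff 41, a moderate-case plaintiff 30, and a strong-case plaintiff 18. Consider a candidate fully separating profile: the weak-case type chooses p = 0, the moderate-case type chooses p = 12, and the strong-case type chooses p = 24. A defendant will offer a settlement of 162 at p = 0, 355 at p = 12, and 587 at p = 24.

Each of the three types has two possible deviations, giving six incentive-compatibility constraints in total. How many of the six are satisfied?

4

Weak-case (own payoff 162): to p=12 gives 355 − 41×12 = -137 → no gain ✓; to p=24 gives 587 − 41×24 = -397 → no gain ✓.
Moderate-case (own payoff 355 − 30×12 = -5): to p=0 gives 162 → profitable ✗; to p=24 gives 587 − 30×24 = -133 → no gain ✓.
Strong-case (own payoff 587 − 18×24 = 155): to p=0 gives 162 → profitable ✗; to p=12 gives 355 − 18×12 = 139 → no gain ✓.
4 of the 6 constraints hold; not an equilibrium.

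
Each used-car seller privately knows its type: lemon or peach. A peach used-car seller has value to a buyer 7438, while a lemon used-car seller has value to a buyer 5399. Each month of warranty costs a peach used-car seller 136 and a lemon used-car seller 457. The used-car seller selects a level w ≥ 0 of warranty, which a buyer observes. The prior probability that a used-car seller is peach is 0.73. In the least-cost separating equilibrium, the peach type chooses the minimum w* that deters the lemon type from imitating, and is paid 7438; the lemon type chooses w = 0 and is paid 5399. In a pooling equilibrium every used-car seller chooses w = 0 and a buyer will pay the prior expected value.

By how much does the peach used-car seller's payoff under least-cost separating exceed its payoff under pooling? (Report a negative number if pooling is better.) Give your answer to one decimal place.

-56.3

Least-cost separating signal: w* solves 5399 = 7438 − 457·w*, so w* = (7438 − 5399)/457 ≈ 4.4617.
Peach type's separating payoff: 7438 − 136 × w* = 7438 − 136 × (7438 − 5399)/457 = 7438 − 277304/457 ≈ 6831.208.
Pooling payoff: 0.73 × 7438 + 0.27 × 5399 = 6887.47.
Difference: 6831.208 − 6887.47 = -56.262, i.e. -56.3 to one decimal place.
The peach type would prefer the pooling outcome.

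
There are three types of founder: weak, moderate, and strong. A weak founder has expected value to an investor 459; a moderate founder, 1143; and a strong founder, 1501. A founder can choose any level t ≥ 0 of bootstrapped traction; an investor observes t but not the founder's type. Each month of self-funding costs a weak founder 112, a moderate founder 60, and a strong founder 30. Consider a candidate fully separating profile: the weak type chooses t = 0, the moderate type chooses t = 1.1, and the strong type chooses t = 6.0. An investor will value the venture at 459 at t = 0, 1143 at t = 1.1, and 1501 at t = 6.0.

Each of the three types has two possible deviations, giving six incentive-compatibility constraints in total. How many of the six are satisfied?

3

Strong (own payoff 1501 − 30×6.0 = 1321): to t=0 gives 459 → no gain ✓; to t=1.1 gives 1143 − 30×1.1 = 1110 → no gain ✓.
Moderate (own payoff 1143 − 60×1.1 = 1077): to t=0 gives 459 → no gain ✓; to t=6.0 gives 1501 − 60×6.0 = 1141 → profitable ✗.
Weak (own payoff 459): to t=1.1 gives 1143 − 112×1.1 = 1019.8 → profitable ✗; to t=6.0 gives 1501 − 112×6.0 = 829 → profitable ✗.
3 of the 6 constraints hold; not an equilibrium.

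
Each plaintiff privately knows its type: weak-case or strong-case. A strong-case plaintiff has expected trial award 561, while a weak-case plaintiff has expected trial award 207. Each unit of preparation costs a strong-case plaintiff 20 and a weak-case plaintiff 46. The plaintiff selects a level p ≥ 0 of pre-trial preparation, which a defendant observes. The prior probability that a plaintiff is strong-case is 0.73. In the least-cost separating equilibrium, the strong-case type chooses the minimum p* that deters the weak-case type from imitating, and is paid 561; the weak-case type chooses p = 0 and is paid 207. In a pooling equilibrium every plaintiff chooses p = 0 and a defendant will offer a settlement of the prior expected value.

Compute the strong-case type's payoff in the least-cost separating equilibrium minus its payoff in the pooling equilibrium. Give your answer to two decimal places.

Least-cost separating signal: p* solves 207 = 561 − 46·p*, so p* = (561 − 207)/46 ≈ 7.6957.
Strong-case type's separating payoff: 561 − 20 × p* = 561 − 20 × (561 − 207)/46 = 561 − 7080/46 ≈ 407.0870.
Pooling payoff: 0.73 × 561 + 0.27 × 207 = 465.42.
Difference: 407.0870 − 465.42 = -58.333, i.e. -58.33 to two decimal places.
The strong-case type would prefer the pooling outcome.

-58.33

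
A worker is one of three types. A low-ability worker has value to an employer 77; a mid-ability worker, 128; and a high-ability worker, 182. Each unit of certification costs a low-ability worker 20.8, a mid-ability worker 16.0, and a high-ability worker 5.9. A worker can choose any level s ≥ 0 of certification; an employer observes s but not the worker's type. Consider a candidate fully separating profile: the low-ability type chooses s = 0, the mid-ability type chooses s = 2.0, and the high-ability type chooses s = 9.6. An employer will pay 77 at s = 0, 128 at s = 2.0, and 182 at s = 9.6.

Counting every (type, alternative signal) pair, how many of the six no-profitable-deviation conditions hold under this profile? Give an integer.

5

High-ability (own payoff 182 − 5.9×9.6 = 125.36): to s=0 gives 77 → no gain ✓; to s=2.0 gives 128 − 5.9×2.0 = 116.2 → no gain ✓.
Low-ability (own payoff 77): to s=2.0 gives 128 − 20.8×2.0 = 86.4 → profitable ✗; to s=9.6 gives 182 − 20.8×9.6 = -17.68 → no gain ✓.
Mid-ability (own payoff 128 − 16.0×2.0 = 96): to s=0 gives 77 → no gain ✓; to s=9.6 gives 182 − 16.0×9.6 = 28.4 → no gain ✓.
5 of the 6 constraints hold; not an equilibrium.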